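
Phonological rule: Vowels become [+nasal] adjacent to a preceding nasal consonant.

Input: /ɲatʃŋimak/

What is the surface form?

[ɲãtʃŋĩmãk]

/a/ after nasal /ɲ/ → [ã]
/i/ after nasal /ŋ/ → [ĩ]
/a/ after nasal /m/ → [ã]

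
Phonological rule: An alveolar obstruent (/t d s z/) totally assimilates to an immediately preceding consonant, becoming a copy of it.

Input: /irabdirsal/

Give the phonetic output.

/d/ after /b/ → [b] (total assimilation)
/s/ after /r/ → [r] (total assimilation)

[irabbirral]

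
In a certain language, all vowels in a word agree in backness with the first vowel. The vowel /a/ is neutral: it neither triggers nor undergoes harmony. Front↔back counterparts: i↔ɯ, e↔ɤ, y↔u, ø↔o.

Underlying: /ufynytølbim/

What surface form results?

[ufunutolbɯm]

/y/ harmonizes with /u/ ([+back]) → [u]
/y/ harmonizes with /u/ ([+back]) → [u]
/ø/ harmonizes with /u/ ([+back]) → [o]
/i/ harmonizes with /u/ ([+back]) → [ɯ]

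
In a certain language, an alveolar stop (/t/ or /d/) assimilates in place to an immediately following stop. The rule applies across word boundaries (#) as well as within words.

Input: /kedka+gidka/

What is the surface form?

/d/ before /k/ (velar) → [g]
/d/ before /k/ (velar) → [g]

[kegka+gigka]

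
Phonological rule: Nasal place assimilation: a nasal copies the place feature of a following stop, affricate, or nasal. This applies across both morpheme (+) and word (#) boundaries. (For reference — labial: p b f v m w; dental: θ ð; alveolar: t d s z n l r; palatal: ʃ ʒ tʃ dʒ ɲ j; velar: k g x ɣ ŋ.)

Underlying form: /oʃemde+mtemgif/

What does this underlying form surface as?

[oʃende+nteŋgif]

/m/ before /d/ (alveolar) → [n]
/m/ before /t/ (alveolar) → [n]
/m/ before /g/ (velar) → [ŋ]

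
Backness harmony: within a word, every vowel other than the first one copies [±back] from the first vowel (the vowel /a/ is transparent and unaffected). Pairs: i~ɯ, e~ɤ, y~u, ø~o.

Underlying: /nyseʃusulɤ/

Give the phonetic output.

/u/ harmonizes with /y/ ([-back]) → [y]
/u/ harmonizes with /y/ ([-back]) → [y]
/ɤ/ harmonizes with /y/ ([-back]) → [e]

[nyseʃysyle]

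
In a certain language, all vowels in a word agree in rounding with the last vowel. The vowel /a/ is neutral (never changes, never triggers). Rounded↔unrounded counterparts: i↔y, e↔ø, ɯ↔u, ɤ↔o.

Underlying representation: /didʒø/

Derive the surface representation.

[dydʒø]

/i/ harmonizes with /ø/ ([+round]) → [y]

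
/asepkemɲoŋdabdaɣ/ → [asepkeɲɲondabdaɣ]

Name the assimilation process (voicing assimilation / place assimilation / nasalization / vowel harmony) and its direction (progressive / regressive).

/m/→[ɲ] /ŋ/→[n].
Each target copies a feature from the following segment, so the direction is regressive.

place assimilation, regressive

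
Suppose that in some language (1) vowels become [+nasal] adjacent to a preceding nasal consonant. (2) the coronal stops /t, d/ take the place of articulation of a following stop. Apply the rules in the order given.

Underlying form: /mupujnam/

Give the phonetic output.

Rule 1: /u/ after nasal /m/ → [ũ]
Rule 1: /a/ after nasal /n/ → [ã]
After rule 1: mũpujnãm
Rule 2: no segment meets the rule's conditions; no change.

[mũpujnãm]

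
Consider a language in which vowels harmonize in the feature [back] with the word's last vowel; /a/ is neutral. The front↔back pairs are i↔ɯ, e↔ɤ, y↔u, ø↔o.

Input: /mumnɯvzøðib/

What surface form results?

/u/ harmonizes with /i/ ([-back]) → [y]
/ɯ/ harmonizes with /i/ ([-back]) → [i]

[mymnivzøðib]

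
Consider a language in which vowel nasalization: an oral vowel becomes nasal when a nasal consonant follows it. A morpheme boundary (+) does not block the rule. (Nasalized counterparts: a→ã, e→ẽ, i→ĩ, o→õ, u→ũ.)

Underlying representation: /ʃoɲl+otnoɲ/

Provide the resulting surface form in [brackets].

/o/ before nasal /ɲ/ → [õ]
/o/ before nasal /ɲ/ → [õ]

[ʃõɲl+otnõɲ]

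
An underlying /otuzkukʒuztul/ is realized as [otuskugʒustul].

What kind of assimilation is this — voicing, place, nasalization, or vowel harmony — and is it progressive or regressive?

voicing assimilation, regressive

/z/→[s] /k/→[g] /z/→[s].
Each target copies a feature from the following segment, so the direction is regressive.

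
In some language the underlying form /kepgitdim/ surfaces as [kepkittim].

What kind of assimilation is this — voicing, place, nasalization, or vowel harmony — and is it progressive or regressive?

/g/→[k] /d/→[t].
Each target copies a feature from the preceding segment, so the direction is progressive.

voicing assimilation, progressive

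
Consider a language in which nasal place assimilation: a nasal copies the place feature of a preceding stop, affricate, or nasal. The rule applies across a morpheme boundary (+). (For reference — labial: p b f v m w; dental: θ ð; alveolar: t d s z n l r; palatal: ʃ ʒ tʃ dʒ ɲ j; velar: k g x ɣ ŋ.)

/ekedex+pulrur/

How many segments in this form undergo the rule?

No segment meets the rule's conditions.

0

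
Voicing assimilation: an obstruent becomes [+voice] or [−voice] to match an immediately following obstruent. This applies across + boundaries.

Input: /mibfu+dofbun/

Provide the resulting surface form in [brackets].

/b/ before /f/ (voiceless) → [p]
/f/ before /b/ (voiced) → [v]

[mipfu+dovbun]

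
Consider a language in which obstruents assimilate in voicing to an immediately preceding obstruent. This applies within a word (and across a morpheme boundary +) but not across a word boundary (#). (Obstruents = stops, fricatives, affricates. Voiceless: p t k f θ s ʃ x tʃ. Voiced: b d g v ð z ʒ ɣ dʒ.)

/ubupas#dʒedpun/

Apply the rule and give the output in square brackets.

[ubupas#dʒedbun]

/p/ after /d/ (voiced) → [b]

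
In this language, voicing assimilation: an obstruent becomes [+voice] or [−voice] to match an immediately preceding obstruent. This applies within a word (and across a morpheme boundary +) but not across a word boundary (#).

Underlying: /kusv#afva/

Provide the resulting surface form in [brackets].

[kusf#affa]

/v/ after /s/ (voiceless) → [f]
/v/ after /f/ (voiceless) → [f]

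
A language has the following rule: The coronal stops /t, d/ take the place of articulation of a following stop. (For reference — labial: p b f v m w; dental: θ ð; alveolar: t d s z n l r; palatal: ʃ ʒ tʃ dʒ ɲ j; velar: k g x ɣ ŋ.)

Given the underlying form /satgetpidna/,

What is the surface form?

/t/ before /g/ (velar) → [k]
/t/ before /p/ (labial) → [p]

[sakgeppidna]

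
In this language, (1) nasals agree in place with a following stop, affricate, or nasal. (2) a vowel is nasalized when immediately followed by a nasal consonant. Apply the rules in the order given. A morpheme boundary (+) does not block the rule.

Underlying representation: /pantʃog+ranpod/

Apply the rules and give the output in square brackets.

[pãɲtʃog+rãmpod]

Rule 1: /n/ before /tʃ/ (palatal) → [ɲ]
Rule 1: /n/ before /p/ (labial) → [m]
After rule 1: paɲtʃog+rampod
Rule 2: /a/ before nasal /ɲ/ → [ã]
Rule 2: /a/ before nasal /m/ → [ã]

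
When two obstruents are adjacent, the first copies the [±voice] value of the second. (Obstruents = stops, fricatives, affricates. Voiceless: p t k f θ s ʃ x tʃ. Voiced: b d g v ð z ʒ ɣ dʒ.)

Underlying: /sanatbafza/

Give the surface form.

[sanadbavza]

/t/ before /b/ (voiced) → [d]
/f/ before /z/ (voiced) → [v]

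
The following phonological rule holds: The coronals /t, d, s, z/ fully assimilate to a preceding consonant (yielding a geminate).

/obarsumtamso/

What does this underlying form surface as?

[obarrummammo]

/s/ after /r/ → [r] (total assimilation)
/t/ after /m/ → [m] (total assimilation)
/s/ after /m/ → [m] (total assimilation)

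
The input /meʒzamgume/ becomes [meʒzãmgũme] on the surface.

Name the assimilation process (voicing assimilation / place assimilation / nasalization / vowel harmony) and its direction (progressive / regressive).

/a/→[ã] /u/→[ũ].
Each target copies a feature from the following segment, so the direction is regressive.

nasalization, regressive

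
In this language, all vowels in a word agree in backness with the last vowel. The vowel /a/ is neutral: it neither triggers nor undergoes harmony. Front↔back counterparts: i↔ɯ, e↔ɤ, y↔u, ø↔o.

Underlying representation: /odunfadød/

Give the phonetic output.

[ødynfadød]

/o/ harmonizes with /ø/ ([-back]) → [ø]
/u/ harmonizes with /ø/ ([-back]) → [y]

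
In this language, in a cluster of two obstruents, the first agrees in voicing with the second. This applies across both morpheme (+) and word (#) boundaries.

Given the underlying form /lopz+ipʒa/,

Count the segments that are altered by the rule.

/p/ before /z/ (voiced) → [b]
/p/ before /ʒ/ (voiced) → [b]
2 segments change.

2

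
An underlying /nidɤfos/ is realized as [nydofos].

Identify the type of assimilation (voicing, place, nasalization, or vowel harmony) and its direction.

vowel harmony, regressive

/i/→[y] /ɤ/→[o].
Vowels agree with the last vowel, so the harmony is regressive.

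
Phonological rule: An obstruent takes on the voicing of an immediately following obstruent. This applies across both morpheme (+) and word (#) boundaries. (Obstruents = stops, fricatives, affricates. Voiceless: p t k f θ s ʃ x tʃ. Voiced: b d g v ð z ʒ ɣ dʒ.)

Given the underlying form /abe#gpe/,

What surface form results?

/g/ before /p/ (voiceless) → [k]

[abe#kpe]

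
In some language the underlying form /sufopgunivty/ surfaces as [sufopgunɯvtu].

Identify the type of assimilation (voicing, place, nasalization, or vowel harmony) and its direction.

vowel harmony, progressive

/i/→[ɯ] /y/→[u].
Vowels agree with the first vowel, so the harmony is progressive.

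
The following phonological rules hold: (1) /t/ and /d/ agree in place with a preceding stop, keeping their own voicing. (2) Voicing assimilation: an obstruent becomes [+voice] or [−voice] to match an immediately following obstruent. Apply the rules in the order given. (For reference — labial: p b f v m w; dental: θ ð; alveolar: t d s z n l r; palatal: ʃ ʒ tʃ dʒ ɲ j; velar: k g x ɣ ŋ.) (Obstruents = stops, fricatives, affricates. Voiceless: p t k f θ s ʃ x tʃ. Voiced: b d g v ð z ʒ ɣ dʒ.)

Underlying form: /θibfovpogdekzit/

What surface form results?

Rule 1: /d/ after /g/ (velar) → [g]
After rule 1: θibfovpoggekzit
Rule 2: /b/ before /f/ (voiceless) → [p]
Rule 2: /v/ before /p/ (voiceless) → [f]
Rule 2: /k/ before /z/ (voiced) → [g]

[θipfofpoggegzit]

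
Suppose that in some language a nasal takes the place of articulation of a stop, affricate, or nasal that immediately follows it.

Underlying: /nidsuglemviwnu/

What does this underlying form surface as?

[nidsuglemviwnu]

no segment meets the rule's conditions; no change.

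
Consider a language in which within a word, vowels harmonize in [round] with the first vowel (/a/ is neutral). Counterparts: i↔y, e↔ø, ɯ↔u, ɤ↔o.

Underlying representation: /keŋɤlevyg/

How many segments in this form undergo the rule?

1

/y/ harmonizes with /e/ ([-round]) → [i]
1 segment changes.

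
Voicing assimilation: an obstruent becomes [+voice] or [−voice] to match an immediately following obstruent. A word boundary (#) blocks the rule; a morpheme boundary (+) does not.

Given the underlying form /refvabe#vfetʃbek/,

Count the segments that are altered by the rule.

/f/ before /v/ (voiced) → [v]
/v/ before /f/ (voiceless) → [f]
/tʃ/ before /b/ (voiced) → [dʒ]
3 segments change.

3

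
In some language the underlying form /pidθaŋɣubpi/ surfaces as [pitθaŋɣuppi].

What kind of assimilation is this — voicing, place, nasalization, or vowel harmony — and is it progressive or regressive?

voicing assimilation, regressive

/d/→[t] /b/→[p].
Each target copies a feature from the following segment, so the direction is regressive.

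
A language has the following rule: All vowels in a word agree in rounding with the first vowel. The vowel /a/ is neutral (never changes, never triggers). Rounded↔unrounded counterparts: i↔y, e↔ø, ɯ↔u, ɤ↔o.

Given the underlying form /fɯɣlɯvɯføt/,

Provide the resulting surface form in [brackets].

[fɯɣlɯvɯfet]

/ø/ harmonizes with /ɯ/ ([-round]) → [e]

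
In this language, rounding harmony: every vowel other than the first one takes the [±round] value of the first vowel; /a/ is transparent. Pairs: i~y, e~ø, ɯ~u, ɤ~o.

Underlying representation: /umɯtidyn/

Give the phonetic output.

/ɯ/ harmonizes with /u/ ([+round]) → [u]
/i/ harmonizes with /u/ ([+round]) → [y]

[umutydyn]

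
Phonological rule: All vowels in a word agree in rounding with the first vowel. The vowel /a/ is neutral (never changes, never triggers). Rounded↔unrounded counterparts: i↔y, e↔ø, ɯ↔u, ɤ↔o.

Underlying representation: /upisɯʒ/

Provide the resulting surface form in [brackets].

/i/ harmonizes with /u/ ([+round]) → [y]
/ɯ/ harmonizes with /u/ ([+round]) → [u]

[upysuʒ]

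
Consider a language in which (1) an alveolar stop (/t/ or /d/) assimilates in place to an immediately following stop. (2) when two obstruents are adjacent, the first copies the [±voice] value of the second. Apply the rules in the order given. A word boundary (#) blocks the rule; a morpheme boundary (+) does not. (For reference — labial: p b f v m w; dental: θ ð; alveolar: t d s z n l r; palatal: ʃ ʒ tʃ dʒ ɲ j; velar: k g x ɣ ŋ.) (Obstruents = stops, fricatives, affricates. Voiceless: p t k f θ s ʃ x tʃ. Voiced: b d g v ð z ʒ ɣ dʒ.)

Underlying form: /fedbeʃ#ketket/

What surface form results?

Rule 1: /d/ before /b/ (labial) → [b]
Rule 1: /t/ before /k/ (velar) → [k]
After rule 1: febbeʃ#kekket
Rule 2: no segment meets the rule's conditions; no change.

[febbeʃ#kekket]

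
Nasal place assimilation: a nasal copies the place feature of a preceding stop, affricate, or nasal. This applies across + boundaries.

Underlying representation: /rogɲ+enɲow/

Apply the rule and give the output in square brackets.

/ɲ/ after /g/ (velar) → [ŋ]
/ɲ/ after /n/ (alveolar) → [n]

[rogŋ+ennow]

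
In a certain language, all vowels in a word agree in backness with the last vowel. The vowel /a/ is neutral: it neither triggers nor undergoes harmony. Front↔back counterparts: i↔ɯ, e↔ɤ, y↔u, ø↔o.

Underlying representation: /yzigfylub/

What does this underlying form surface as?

/y/ harmonizes with /u/ ([+back]) → [u]
/i/ harmonizes with /u/ ([+back]) → [ɯ]
/y/ harmonizes with /u/ ([+back]) → [u]

[uzɯgfulub]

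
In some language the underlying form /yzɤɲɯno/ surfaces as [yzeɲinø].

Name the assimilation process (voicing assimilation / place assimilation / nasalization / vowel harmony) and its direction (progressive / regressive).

/ɤ/→[e] /ɯ/→[i] /o/→[ø].
Vowels agree with the first vowel, so the harmony is progressive.

vowel harmony, progressive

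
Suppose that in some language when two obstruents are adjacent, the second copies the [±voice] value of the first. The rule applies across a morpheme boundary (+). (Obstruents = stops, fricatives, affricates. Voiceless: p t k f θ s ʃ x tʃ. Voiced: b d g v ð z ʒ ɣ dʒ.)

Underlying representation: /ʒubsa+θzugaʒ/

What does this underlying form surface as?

[ʒubza+θsugaʒ]

/s/ after /b/ (voiced) → [z]
/z/ after /θ/ (voiceless) → [s]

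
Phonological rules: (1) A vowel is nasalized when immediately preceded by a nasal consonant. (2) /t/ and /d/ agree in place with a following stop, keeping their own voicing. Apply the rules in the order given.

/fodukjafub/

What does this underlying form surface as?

Rule 1: no segment meets the rule's conditions; no change.
After rule 1: fodukjafub
Rule 2: no segment meets the rule's conditions; no change.

[fodukjafub]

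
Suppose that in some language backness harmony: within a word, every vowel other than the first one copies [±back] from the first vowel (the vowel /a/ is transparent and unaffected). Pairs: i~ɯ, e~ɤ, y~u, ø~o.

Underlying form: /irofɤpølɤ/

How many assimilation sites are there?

/o/ harmonizes with /i/ ([-back]) → [ø]
/ɤ/ harmonizes with /i/ ([-back]) → [e]
/ɤ/ harmonizes with /i/ ([-back]) → [e]
3 segments change.

3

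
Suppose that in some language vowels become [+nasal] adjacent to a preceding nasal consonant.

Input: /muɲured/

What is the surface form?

/u/ after nasal /m/ → [ũ]
/u/ after nasal /ɲ/ → [ũ]

[mũɲũred]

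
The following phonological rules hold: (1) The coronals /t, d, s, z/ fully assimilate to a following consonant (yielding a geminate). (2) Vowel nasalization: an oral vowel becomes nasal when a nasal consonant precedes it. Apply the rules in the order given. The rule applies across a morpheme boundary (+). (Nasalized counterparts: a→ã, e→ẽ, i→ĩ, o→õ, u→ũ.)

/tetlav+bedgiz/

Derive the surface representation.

[tellav+beggiz]

Rule 1: /t/ before /l/ → [l] (total assimilation)
Rule 1: /d/ before /g/ → [g] (total assimilation)
After rule 1: tellav+beggiz
Rule 2: no segment meets the rule's conditions; no change.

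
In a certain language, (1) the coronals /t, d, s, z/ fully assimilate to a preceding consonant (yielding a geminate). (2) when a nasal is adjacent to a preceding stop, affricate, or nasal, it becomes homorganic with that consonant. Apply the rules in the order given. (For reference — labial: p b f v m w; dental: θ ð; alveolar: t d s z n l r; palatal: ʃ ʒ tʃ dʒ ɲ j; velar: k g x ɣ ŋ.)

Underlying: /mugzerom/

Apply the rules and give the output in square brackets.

Rule 1: /z/ after /g/ → [g] (total assimilation)
After rule 1: muggerom
Rule 2: no segment meets the rule's conditions; no change.

[muggerom]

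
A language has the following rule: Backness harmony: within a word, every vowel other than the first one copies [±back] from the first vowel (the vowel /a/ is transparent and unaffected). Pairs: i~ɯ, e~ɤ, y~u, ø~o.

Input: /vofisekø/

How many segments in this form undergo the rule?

/i/ harmonizes with /o/ ([+back]) → [ɯ]
/e/ harmonizes with /o/ ([+back]) → [ɤ]
/ø/ harmonizes with /o/ ([+back]) → [o]
3 segments change.

3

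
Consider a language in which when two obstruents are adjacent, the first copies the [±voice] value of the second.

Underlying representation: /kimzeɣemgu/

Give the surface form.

no segment meets the rule's conditions; no change.

[kimzeɣemgu]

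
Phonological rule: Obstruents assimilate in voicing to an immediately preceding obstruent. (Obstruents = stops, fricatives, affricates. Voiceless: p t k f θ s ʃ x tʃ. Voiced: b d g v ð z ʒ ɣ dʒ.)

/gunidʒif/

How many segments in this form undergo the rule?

0

No segment meets the rule's conditions.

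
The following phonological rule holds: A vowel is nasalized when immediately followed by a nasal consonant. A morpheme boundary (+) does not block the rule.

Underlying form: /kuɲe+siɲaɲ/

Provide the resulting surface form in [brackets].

[kũɲe+sĩɲãɲ]

/u/ before nasal /ɲ/ → [ũ]
/i/ before nasal /ɲ/ → [ĩ]
/a/ before nasal /ɲ/ → [ã]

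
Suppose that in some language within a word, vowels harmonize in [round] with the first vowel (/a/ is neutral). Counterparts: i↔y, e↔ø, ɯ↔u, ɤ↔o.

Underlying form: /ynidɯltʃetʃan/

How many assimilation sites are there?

/i/ harmonizes with /y/ ([+round]) → [y]
/ɯ/ harmonizes with /y/ ([+round]) → [u]
/e/ harmonizes with /y/ ([+round]) → [ø]
3 segments change.

3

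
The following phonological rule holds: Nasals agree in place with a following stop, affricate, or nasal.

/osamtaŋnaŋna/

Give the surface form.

[osantannanna]

/m/ before /t/ (alveolar) → [n]
/ŋ/ before /n/ (alveolar) → [n]
/ŋ/ before /n/ (alveolar) → [n]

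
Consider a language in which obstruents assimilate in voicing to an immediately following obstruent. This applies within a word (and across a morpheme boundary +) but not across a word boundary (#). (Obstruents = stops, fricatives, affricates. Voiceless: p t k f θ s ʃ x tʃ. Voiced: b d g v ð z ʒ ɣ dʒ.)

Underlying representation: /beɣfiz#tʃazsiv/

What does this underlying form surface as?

/ɣ/ before /f/ (voiceless) → [x]
/z/ before /s/ (voiceless) → [s]

[bexfiz#tʃassiv]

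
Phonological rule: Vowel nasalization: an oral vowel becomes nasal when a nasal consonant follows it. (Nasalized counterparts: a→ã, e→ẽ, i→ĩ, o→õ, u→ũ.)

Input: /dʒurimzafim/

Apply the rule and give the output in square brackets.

/i/ before nasal /m/ → [ĩ]
/i/ before nasal /m/ → [ĩ]

[dʒurĩmzafĩm]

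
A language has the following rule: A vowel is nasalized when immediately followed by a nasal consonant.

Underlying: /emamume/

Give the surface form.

[ẽmãmũme]

/e/ before nasal /m/ → [ẽ]
/a/ before nasal /m/ → [ã]
/u/ before nasal /m/ → [ũ]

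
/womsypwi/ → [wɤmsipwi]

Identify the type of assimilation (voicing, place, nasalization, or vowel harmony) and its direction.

vowel harmony, regressive

/o/→[ɤ] /y/→[i].
Vowels agree with the last vowel, so the harmony is regressive.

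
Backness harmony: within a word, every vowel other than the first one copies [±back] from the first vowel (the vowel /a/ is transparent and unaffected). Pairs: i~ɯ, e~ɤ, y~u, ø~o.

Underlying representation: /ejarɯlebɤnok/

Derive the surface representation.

/ɯ/ harmonizes with /e/ ([-back]) → [i]
/ɤ/ harmonizes with /e/ ([-back]) → [e]
/o/ harmonizes with /e/ ([-back]) → [ø]

[ejarilebenøk]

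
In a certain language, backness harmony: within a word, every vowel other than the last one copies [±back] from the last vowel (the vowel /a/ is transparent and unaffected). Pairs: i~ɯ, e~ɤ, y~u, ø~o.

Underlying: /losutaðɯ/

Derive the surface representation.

no segment meets the rule's conditions; no change.

[losutaðɯ]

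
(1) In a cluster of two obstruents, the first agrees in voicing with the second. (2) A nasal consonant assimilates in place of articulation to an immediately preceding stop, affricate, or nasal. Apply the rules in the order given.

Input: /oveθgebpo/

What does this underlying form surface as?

[oveðgeppo]

Rule 1: /θ/ before /g/ (voiced) → [ð]
Rule 1: /b/ before /p/ (voiceless) → [p]
After rule 1: oveðgeppo
Rule 2: no segment meets the rule's conditions; no change.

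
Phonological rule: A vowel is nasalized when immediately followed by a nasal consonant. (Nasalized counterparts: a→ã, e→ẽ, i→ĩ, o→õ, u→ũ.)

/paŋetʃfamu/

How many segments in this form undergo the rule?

/a/ before nasal /ŋ/ → [ã]
/a/ before nasal /m/ → [ã]
2 segments change.

2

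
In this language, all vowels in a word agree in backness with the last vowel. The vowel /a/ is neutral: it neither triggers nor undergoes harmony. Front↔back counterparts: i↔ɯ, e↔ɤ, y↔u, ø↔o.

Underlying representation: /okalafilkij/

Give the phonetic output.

[økalafilkij]

/o/ harmonizes with /i/ ([-back]) → [ø]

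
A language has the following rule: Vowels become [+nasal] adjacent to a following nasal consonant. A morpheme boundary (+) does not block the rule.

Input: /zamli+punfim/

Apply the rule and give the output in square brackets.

[zãmli+pũnfĩm]

/a/ before nasal /m/ → [ã]
/u/ before nasal /n/ → [ũ]
/i/ before nasal /m/ → [ĩ]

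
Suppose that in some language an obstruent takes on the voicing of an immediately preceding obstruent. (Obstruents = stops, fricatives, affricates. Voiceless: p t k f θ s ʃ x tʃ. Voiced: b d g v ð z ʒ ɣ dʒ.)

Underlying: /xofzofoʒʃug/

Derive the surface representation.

/z/ after /f/ (voiceless) → [s]
/ʃ/ after /ʒ/ (voiced) → [ʒ]

[xofsofoʒʒug]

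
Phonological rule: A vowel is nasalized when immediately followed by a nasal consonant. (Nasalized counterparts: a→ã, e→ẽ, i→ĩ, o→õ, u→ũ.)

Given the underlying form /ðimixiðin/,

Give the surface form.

/i/ before nasal /m/ → [ĩ]
/i/ before nasal /n/ → [ĩ]

[ðĩmixiðĩn]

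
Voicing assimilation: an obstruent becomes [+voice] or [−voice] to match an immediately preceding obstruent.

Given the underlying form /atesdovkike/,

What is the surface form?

/d/ after /s/ (voiceless) → [t]
/k/ after /v/ (voiced) → [g]

[atestovgike]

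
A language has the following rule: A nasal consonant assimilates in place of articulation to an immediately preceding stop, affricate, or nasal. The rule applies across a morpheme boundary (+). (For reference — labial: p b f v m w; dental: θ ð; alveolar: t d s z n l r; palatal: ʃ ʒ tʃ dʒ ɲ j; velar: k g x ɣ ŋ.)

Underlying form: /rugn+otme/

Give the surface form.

[rugŋ+otne]

/n/ after /g/ (velar) → [ŋ]
/m/ after /t/ (alveolar) → [n]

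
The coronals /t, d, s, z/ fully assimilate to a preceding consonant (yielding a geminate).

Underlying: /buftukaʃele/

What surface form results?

[buffukaʃele]

/t/ after /f/ → [f] (total assimilation)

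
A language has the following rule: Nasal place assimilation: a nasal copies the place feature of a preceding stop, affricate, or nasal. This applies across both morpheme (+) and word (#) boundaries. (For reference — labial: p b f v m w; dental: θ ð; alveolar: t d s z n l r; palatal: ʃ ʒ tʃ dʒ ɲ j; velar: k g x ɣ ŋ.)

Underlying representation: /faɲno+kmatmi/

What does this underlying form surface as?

[faɲɲo+kŋatni]

/n/ after /ɲ/ (palatal) → [ɲ]
/m/ after /k/ (velar) → [ŋ]
/m/ after /t/ (alveolar) → [n]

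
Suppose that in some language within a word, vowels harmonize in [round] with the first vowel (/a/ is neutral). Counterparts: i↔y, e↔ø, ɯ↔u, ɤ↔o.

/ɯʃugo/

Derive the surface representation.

/u/ harmonizes with /ɯ/ ([-round]) → [ɯ]
/o/ harmonizes with /ɯ/ ([-round]) → [ɤ]

[ɯʃɯgɤ]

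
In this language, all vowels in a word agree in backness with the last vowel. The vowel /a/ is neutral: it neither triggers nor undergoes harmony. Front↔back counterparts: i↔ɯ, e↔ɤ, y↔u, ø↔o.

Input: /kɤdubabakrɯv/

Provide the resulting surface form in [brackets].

no segment meets the rule's conditions; no change.

[kɤdubabakrɯv]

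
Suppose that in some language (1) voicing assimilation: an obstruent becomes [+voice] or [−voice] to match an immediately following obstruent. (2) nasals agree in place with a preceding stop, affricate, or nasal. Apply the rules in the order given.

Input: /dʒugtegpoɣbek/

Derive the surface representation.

[dʒuktekpoɣbek]

Rule 1: /g/ before /t/ (voiceless) → [k]
Rule 1: /g/ before /p/ (voiceless) → [k]
After rule 1: dʒuktekpoɣbek
Rule 2: no segment meets the rule's conditions; no change.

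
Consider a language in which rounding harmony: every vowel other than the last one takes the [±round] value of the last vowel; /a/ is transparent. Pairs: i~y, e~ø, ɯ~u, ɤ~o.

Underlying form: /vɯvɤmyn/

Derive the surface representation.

[vuvomyn]

/ɯ/ harmonizes with /y/ ([+round]) → [u]
/ɤ/ harmonizes with /y/ ([+round]) → [o]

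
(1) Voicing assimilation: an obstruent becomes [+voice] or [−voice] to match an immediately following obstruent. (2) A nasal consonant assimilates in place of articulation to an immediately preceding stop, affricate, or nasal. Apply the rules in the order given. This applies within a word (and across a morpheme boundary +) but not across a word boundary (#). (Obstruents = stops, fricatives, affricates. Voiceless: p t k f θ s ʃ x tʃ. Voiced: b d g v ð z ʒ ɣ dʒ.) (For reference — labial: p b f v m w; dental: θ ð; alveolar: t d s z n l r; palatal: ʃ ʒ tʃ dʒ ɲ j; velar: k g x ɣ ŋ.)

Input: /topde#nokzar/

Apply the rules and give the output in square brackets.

Rule 1: /p/ before /d/ (voiced) → [b]
Rule 1: /k/ before /z/ (voiced) → [g]
After rule 1: tobde#nogzar
Rule 2: no segment meets the rule's conditions; no change.

[tobde#nogzar]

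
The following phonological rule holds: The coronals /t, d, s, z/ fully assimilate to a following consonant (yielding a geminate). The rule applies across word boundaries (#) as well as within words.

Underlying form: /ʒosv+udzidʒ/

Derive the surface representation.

/s/ before /v/ → [v] (total assimilation)
/d/ before /z/ → [z] (total assimilation)

[ʒovv+uzzidʒ]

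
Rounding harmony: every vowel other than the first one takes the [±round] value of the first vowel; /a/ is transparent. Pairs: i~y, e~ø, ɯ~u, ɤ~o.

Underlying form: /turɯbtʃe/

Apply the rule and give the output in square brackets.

[turubtʃø]

/ɯ/ harmonizes with /u/ ([+round]) → [u]
/e/ harmonizes with /u/ ([+round]) → [ø]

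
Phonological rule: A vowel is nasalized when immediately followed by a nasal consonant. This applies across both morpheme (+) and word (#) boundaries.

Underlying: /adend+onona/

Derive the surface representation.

/e/ before nasal /n/ → [ẽ]
/o/ before nasal /n/ → [õ]
/o/ before nasal /n/ → [õ]

[adẽnd+õnõna]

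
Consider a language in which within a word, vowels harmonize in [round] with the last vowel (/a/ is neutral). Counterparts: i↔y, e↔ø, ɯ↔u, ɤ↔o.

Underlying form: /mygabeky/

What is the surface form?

[mygabøky]

/e/ harmonizes with /y/ ([+round]) → [ø]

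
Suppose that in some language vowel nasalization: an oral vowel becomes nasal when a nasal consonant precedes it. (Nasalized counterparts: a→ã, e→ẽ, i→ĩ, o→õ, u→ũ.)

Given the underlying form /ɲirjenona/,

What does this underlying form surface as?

/i/ after nasal /ɲ/ → [ĩ]
/o/ after nasal /n/ → [õ]
/a/ after nasal /n/ → [ã]

[ɲĩrjenõnã]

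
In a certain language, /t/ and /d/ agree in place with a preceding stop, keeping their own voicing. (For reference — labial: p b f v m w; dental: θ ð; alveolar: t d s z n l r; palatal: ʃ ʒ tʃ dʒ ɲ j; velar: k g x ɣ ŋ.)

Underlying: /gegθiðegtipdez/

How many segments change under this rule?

/t/ after /g/ (velar) → [k]
/d/ after /p/ (labial) → [b]
2 segments change.

2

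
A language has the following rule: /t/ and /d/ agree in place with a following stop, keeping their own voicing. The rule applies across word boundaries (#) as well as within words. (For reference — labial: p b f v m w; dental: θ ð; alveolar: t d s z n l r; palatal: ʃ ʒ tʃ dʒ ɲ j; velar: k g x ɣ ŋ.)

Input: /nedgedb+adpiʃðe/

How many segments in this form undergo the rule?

/d/ before /g/ (velar) → [g]
/d/ before /b/ (labial) → [b]
/d/ before /p/ (labial) → [b]
3 segments change.

3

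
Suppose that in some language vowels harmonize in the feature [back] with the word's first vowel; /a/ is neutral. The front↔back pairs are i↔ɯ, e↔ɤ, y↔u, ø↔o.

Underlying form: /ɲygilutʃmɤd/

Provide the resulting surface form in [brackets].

/u/ harmonizes with /y/ ([-back]) → [y]
/ɤ/ harmonizes with /y/ ([-back]) → [e]

[ɲygilytʃmed]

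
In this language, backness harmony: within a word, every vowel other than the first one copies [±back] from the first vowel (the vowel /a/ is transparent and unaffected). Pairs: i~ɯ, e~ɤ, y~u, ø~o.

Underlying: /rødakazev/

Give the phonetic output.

no segment meets the rule's conditions; no change.

[rødakazev]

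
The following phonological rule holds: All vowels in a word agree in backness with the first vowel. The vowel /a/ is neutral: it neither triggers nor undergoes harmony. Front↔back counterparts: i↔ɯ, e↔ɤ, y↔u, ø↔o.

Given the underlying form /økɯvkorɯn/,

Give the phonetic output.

[økivkørin]

/ɯ/ harmonizes with /ø/ ([-back]) → [i]
/o/ harmonizes with /ø/ ([-back]) → [ø]
/ɯ/ harmonizes with /ø/ ([-back]) → [i]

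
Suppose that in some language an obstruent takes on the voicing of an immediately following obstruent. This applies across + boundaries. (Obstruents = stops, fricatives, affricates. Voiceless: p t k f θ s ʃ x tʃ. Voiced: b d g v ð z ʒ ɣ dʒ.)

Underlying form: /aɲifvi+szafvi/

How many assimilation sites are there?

3

/f/ before /v/ (voiced) → [v]
/s/ before /z/ (voiced) → [z]
/f/ before /v/ (voiced) → [v]
3 segments change.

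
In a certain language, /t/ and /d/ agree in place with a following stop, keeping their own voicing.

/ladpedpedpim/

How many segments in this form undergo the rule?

/d/ before /p/ (labial) → [b]
/d/ before /p/ (labial) → [b]
/d/ before /p/ (labial) → [b]
3 segments change.

3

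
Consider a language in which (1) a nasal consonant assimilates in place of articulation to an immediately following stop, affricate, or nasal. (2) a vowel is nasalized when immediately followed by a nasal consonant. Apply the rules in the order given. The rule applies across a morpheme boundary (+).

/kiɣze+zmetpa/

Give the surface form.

Rule 1: no segment meets the rule's conditions; no change.
After rule 1: kiɣze+zmetpa
Rule 2: no segment meets the rule's conditions; no change.

[kiɣze+zmetpa]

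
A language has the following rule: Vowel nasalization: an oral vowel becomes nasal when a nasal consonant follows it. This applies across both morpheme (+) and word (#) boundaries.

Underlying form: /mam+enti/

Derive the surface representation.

/a/ before nasal /m/ → [ã]
/e/ before nasal /n/ → [ẽ]

[mãm+ẽnti]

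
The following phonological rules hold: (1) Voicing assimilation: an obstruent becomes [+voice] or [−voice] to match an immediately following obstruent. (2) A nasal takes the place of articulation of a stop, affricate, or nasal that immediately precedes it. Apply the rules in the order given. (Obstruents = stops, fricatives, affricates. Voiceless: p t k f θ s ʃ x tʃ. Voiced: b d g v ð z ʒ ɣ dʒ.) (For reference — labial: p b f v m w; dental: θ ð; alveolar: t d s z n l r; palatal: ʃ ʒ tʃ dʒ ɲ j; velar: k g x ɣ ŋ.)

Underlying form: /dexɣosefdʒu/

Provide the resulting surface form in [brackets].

Rule 1: /x/ before /ɣ/ (voiced) → [ɣ]
Rule 1: /f/ before /dʒ/ (voiced) → [v]
After rule 1: deɣɣosevdʒu
Rule 2: no segment meets the rule's conditions; no change.

[deɣɣosevdʒu]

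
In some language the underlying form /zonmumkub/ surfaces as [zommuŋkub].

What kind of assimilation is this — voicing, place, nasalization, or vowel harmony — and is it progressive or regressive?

/n/→[m] /m/→[ŋ].
Each target copies a feature from the following segment, so the direction is regressive.

place assimilation, regressive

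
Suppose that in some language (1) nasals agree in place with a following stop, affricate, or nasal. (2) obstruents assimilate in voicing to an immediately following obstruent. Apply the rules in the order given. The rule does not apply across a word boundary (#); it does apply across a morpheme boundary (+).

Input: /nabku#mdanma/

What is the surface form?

Rule 1: /m/ before /d/ (alveolar) → [n]
Rule 1: /n/ before /m/ (labial) → [m]
After rule 1: nabku#ndamma
Rule 2: /b/ before /k/ (voiceless) → [p]

[napku#ndamma]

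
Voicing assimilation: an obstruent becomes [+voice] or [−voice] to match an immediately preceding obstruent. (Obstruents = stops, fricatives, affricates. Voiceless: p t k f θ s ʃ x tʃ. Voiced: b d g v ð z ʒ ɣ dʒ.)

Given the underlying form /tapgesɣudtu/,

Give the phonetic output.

/g/ after /p/ (voiceless) → [k]
/ɣ/ after /s/ (voiceless) → [x]
/t/ after /d/ (voiced) → [d]

[tapkesxuddu]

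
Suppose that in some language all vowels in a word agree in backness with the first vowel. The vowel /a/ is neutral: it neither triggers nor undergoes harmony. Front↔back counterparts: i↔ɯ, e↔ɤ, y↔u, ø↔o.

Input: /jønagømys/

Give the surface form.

no segment meets the rule's conditions; no change.

[jønagømys]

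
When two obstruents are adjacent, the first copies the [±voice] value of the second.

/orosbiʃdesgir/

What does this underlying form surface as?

[orozbiʒdezgir]

/s/ before /b/ (voiced) → [z]
/ʃ/ before /d/ (voiced) → [ʒ]
/s/ before /g/ (voiced) → [z]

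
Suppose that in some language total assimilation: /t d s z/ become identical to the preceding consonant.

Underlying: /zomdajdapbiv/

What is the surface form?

[zommajjapbiv]

/d/ after /m/ → [m] (total assimilation)
/d/ after /j/ → [j] (total assimilation)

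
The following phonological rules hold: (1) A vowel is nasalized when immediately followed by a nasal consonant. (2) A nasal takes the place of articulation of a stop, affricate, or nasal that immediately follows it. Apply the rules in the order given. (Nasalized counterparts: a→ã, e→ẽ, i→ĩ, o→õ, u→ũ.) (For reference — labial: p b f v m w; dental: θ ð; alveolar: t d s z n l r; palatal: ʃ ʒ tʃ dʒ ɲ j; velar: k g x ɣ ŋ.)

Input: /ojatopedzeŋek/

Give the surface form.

[ojatopedzẽŋek]

Rule 1: /e/ before nasal /ŋ/ → [ẽ]
After rule 1: ojatopedzẽŋek
Rule 2: no segment meets the rule's conditions; no change.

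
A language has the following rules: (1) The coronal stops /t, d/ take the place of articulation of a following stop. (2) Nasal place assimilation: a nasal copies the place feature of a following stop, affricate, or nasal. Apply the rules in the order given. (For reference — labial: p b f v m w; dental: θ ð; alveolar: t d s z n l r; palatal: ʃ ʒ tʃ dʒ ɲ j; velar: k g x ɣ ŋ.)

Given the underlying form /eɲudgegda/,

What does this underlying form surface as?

[eɲuggegda]

Rule 1: /d/ before /g/ (velar) → [g]
After rule 1: eɲuggegda
Rule 2: no segment meets the rule's conditions; no change.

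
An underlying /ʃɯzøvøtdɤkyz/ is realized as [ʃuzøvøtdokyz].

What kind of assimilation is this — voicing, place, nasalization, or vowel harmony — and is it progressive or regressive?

/ɯ/→[u] /ɤ/→[o].
Vowels agree with the last vowel, so the harmony is regressive.

vowel harmony, regressive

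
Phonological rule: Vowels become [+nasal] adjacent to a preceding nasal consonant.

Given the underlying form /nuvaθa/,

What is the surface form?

/u/ after nasal /n/ → [ũ]

[nũvaθa]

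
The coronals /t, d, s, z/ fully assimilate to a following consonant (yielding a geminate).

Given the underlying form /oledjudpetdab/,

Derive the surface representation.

/d/ before /j/ → [j] (total assimilation)
/d/ before /p/ → [p] (total assimilation)
/t/ before /d/ → [d] (total assimilation)

[olejjuppeddab]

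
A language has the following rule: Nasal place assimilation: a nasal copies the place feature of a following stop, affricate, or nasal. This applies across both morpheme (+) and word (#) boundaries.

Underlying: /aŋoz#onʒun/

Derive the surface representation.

no segment meets the rule's conditions; no change.

[aŋoz#onʒun]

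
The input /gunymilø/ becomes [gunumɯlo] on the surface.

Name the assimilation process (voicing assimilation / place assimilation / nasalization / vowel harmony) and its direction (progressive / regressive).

vowel harmony, progressive

/y/→[u] /i/→[ɯ] /ø/→[o].
Vowels agree with the first vowel, so the harmony is progressive.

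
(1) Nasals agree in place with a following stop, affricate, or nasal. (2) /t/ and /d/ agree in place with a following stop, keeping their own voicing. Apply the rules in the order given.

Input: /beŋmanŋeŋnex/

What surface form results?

Rule 1: /ŋ/ before /m/ (labial) → [m]
Rule 1: /n/ before /ŋ/ (velar) → [ŋ]
Rule 1: /ŋ/ before /n/ (alveolar) → [n]
After rule 1: bemmaŋŋennex
Rule 2: no segment meets the rule's conditions; no change.

[bemmaŋŋennex]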